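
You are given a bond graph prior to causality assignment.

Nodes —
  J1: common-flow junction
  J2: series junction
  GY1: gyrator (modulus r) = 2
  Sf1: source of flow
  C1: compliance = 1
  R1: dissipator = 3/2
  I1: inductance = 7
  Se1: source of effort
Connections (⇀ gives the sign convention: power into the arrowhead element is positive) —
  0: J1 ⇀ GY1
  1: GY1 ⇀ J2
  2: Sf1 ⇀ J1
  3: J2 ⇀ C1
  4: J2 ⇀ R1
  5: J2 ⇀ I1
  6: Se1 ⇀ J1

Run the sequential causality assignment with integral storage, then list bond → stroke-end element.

#2 |Sf1  (Sf1: flow source, stroke at near end)
#6 |J1  (Se1: effort source, stroke at far end)
#0 |J1  (J1 flow already set via bond 2)
#1 |J2  (through GY1, causality inverts; strokes same side of GY1)
#3 |J2  (C1 outputs effort q/C1)
#5 |I1  (I1 outputs flow p/I1)
#4 |J2  (common-f at J2 fixed by 5)

bond 0 stroke→J1
bond 1 stroke→J2
bond 2 stroke→Sf1
bond 3 stroke→J2
bond 4 stroke→J2
bond 5 stroke→I1
bond 6 stroke→J1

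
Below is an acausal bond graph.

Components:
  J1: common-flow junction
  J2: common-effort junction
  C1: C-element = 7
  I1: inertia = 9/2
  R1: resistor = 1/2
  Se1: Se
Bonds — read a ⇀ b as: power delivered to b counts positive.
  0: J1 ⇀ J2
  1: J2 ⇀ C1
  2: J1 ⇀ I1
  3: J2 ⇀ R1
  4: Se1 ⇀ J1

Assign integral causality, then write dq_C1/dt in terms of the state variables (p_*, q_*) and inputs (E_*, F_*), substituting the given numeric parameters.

bond 4 stroke at J1  (Se1 fixes effort; stroke away)
bond 1 stroke at J2  (C1 integral (e out))
bond 0 stroke at J1  (J2: bond 1 brought effort, rest push out)
bond 3 stroke at R1  (J2: bond 1 brought effort, rest push out)
bond 2 stroke at I1  (only one flow-in slot at J1)

dq_C1/dt = 2*p_I1/9 - 2*q_C1/7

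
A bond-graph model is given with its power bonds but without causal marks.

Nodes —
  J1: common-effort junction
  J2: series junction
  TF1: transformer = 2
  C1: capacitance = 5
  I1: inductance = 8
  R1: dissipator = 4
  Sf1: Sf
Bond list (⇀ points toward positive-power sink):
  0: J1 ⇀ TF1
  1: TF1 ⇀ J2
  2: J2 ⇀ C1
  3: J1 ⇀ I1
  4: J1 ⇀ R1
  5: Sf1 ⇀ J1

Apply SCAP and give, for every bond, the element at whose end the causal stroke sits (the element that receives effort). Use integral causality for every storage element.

bond 0 |J1
bond 1 |TF1
bond 2 |J2
bond 3 |I1
bond 4 |R1
bond 5 |Sf1

b5 →Sf1  (Sf1: flow source, stroke at near end)
b2 →J2  (C1: C, integral causality)
b1 →TF1  (only one flow-in slot at J2)
b0 →J1  (TF1 one-in-one-out from 1)
b3 →I1  (0-jn J1 has e-setter on 0)
b4 →R1  (0-jn J1 has e-setter on 0)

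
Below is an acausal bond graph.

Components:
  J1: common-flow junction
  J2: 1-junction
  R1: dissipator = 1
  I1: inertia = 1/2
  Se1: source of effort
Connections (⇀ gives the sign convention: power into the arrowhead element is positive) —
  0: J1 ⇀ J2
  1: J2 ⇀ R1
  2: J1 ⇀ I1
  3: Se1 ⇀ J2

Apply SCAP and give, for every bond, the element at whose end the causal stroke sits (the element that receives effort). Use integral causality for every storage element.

#0 stroke at J1
#1 stroke at J2
#2 stroke at I1
#3 stroke at J2

b3 stroke at J2  (Se1 fixes effort; stroke away)
b2 stroke at I1  (I1 outputs flow p/I1)
b0 stroke at J1  (J1 flow already set via bond 2)
b1 stroke at J2  (J2 flow already set via bond 0)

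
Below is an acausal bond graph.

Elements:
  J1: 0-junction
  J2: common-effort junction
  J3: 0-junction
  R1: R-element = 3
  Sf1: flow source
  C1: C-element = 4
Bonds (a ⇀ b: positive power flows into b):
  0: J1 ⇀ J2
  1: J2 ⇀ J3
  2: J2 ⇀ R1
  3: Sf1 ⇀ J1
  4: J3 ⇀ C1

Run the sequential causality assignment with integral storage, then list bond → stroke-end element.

bond 0 stroke→J1
bond 1 stroke→J2
bond 2 stroke→R1
bond 3 stroke→Sf1
bond 4 stroke→J3

#3 stroke at Sf1  (Sf1: flow source, stroke at near end)
#0 stroke at J1  (closing 0-jn rule on J1)
#4 stroke at J3  (C1: C, integral causality)
#1 stroke at J2  (J3: bond 4 brought effort, rest push out)
#2 stroke at R1  (J2 effort already set via bond 1)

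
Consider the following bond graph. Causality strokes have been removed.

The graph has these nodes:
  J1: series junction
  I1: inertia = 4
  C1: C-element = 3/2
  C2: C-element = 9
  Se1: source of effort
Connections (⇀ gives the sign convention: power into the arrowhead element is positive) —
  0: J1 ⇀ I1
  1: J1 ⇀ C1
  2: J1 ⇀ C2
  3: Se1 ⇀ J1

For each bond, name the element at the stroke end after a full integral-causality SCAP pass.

bond 3 stroke→J1  (Se1 fixes effort; stroke away)
bond 0 stroke→I1  (I1: I, integral causality)
bond 1 stroke→J1  (J1 flow already set via bond 0)
bond 2 stroke→J1  (J1 flow already set via bond 0)

bond 0 →I1
bond 1 →J1
bond 2 →J1
bond 3 →J1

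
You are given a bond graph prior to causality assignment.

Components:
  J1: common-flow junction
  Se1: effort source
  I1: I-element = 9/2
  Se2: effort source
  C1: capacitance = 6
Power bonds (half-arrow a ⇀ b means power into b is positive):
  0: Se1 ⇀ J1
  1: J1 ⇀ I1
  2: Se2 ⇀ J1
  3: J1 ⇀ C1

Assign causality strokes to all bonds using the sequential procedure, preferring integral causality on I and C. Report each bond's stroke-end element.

b0 |J1
b1 |I1
b2 |J1
b3 |J1

β0 →J1  (source Se1 imposes e)
β2 →J1  (Se2 (Se) sets effort on bond)
β1 →I1  (I1 integral (f out))
β3 →J1  (J1: bond 1 brought flow, rest push out)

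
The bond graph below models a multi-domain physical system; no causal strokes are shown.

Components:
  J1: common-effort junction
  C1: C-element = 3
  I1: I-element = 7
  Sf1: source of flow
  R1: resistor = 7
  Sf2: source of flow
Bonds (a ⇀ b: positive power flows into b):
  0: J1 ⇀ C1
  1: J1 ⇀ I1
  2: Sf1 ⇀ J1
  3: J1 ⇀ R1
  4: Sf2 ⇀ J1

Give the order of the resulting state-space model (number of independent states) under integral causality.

β2 |Sf1  (Sf1 (Sf) sets flow on bond)
β4 |Sf2  (source Sf2 imposes f)
β0 |J1  (C1 integral (e out))
β1 |I1  (common-e at J1 fixed by 0)
β3 |R1  (J1: bond 0 brought effort, rest push out)

2  (C1, I1 all integral)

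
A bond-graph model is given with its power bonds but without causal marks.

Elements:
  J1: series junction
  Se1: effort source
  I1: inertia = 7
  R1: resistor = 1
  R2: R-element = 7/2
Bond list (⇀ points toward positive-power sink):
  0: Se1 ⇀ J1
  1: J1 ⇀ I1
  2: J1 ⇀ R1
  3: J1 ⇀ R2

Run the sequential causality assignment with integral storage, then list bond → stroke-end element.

bond 0 |J1  (source Se1 imposes e)
bond 1 |I1  (prefer integral on I1)
bond 2 |J1  (common-f at J1 fixed by 1)
bond 3 |J1  (1-jn J1 has f-setter on 1)

b0 →J1
b1 →I1
b2 →J1
b3 →J1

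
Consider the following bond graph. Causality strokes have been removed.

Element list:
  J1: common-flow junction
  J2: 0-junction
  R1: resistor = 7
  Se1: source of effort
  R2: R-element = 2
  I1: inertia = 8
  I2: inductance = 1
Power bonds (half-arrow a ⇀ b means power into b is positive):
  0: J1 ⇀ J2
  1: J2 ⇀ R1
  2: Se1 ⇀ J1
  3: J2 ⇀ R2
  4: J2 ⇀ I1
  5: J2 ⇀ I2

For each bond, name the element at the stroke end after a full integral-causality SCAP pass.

#2 |J1  (source Se1 imposes e)
#0 |J2  (J1: last free bond brings flow in)
#1 |R1  (common-e at J2 fixed by 0)
#3 |R2  (J2 effort already set via bond 0)
#4 |I1  (common-e at J2 fixed by 0)
#5 |I2  (common-e at J2 fixed by 0)

#0 stroke at J2
#1 stroke at R1
#2 stroke at J1
#3 stroke at R2
#4 stroke at I1
#5 stroke at I2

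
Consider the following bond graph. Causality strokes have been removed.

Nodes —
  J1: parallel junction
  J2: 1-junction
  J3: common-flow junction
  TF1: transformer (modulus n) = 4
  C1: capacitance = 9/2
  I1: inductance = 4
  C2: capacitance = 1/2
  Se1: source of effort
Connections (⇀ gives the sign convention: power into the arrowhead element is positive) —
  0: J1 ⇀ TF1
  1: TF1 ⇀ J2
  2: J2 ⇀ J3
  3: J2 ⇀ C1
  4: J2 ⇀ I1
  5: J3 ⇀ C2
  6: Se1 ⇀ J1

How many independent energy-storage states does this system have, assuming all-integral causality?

b6 stroke at J1  (Se1 fixes effort; stroke away)
b0 stroke at TF1  (common-e at J1 fixed by 6)
b1 stroke at J2  (TF TF1: opposite of bond 0)
b3 stroke at J2  (prefer integral on C1)
b4 stroke at I1  (I1: I, integral causality)
b2 stroke at J2  (J2 flow already set via bond 4)
b5 stroke at J3  (1-jn J3 has f-setter on 2)

3  (C1, C2, I1 all integral)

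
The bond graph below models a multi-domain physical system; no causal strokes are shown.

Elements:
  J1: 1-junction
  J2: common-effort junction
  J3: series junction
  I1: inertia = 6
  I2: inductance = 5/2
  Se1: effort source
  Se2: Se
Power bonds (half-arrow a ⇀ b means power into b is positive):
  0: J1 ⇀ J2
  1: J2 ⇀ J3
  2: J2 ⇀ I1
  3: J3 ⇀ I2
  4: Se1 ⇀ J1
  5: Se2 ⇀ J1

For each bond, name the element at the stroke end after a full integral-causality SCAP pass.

β0 stroke at J2
β1 stroke at J3
β2 stroke at I1
β3 stroke at I2
β4 stroke at J1
β5 stroke at J1

bond 4 stroke at J1  (Se1 (Se) sets effort on bond)
bond 5 stroke at J1  (source Se2 imposes e)
bond 0 stroke at J2  (J1: last free bond brings flow in)
bond 1 stroke at J3  (J2: bond 0 brought effort, rest push out)
bond 2 stroke at I1  (common-e at J2 fixed by 0)
bond 3 stroke at I2  (closing 1-jn rule on J3)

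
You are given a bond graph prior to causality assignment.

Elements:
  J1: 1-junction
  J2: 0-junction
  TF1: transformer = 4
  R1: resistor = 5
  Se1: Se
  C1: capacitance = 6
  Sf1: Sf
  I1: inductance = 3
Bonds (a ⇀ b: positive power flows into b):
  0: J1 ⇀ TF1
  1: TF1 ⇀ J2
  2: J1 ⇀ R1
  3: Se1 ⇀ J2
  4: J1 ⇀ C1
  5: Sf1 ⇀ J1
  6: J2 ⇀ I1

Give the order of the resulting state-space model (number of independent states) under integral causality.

bond 3 →J2  (Se1 fixes effort; stroke away)
bond 5 →Sf1  (Sf1 (Sf) sets flow on bond)
bond 0 →J1  (common-f at J1 fixed by 5)
bond 2 →J1  (common-f at J1 fixed by 5)
bond 4 →J1  (1-jn J1 has f-setter on 5)
bond 1 →TF1  (J2 effort already set via bond 3)
bond 6 →I1  (common-e at J2 fixed by 3)

2  (C1, I1 all integral)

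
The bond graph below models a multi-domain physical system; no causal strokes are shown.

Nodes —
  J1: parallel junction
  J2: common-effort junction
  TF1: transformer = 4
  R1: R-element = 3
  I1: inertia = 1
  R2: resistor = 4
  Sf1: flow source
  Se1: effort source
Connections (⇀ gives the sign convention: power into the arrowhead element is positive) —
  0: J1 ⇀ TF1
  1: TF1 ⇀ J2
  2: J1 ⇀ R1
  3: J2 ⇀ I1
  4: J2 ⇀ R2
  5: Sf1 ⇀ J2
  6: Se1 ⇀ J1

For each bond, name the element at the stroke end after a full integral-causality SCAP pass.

bond 5 stroke→Sf1  (source Sf1 imposes f)
bond 6 stroke→J1  (Se1: effort source, stroke at far end)
bond 0 stroke→TF1  (J1: bond 6 brought effort, rest push out)
bond 2 stroke→R1  (common-e at J1 fixed by 6)
bond 1 stroke→J2  (TF TF1: opposite of bond 0)
bond 3 stroke→I1  (J2 effort already set via bond 1)
bond 4 stroke→R2  (0-jn J2 has e-setter on 1)

b0 stroke→TF1
b1 stroke→J2
b2 stroke→R1
b3 stroke→I1
b4 stroke→R2
b5 stroke→Sf1
b6 stroke→J1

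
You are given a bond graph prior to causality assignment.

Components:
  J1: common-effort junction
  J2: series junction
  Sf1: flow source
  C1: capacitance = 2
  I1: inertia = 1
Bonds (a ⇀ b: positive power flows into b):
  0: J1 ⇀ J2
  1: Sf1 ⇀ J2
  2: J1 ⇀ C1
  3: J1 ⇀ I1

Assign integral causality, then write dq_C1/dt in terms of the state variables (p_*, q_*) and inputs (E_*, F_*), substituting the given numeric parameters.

#1 stroke→Sf1  (Sf1 (Sf) sets flow on bond)
#0 stroke→J2  (common-f at J2 fixed by 1)
#2 stroke→J1  (C1 outputs effort q/C1)
#3 stroke→I1  (J1 effort already set via bond 2)

dq_C1/dt = -F_Sf1 - p_I1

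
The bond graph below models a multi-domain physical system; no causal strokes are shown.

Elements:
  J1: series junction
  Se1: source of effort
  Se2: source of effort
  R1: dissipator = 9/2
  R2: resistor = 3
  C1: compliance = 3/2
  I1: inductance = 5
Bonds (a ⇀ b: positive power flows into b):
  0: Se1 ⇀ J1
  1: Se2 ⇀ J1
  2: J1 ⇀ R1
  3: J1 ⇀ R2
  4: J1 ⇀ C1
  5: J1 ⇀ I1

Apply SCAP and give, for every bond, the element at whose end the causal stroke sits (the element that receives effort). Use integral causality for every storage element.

β0 stroke→J1
β1 stroke→J1
β2 stroke→J1
β3 stroke→J1
β4 stroke→J1
β5 stroke→I1

bond 0 →J1  (source Se1 imposes e)
bond 1 →J1  (Se2: effort source, stroke at far end)
bond 4 →J1  (C1 integral (e out))
bond 5 →I1  (I1 outputs flow p/I1)
bond 2 →J1  (J1 flow already set via bond 5)
bond 3 →J1  (common-f at J1 fixed by 5)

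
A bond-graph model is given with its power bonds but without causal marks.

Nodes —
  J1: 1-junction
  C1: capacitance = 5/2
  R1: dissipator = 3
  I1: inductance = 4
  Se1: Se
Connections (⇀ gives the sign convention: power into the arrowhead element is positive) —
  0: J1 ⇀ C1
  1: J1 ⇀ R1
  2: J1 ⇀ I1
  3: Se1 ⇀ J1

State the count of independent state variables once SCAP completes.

2  (C1, I1 all integral)

bond 3 →J1  (Se1 fixes effort; stroke away)
bond 0 →J1  (C1 integral (e out))
bond 2 →I1  (I1 outputs flow p/I1)
bond 1 →J1  (common-f at J1 fixed by 2)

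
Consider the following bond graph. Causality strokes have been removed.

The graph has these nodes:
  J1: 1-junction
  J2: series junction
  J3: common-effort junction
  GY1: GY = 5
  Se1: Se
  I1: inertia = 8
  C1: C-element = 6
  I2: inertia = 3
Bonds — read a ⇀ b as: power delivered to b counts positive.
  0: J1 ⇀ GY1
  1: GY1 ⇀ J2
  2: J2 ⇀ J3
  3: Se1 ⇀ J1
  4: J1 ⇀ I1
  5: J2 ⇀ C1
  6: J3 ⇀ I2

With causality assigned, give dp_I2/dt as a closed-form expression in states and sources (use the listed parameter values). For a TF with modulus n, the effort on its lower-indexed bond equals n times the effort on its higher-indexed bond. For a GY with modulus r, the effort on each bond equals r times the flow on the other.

dp_I2/dt = 5*p_I1/8 - q_C1/6

#3 →J1  (Se1: effort source, stroke at far end)
#4 →I1  (I1 outputs flow p/I1)
#0 →J1  (common-f at J1 fixed by 4)
#1 →J2  (GY1: gyrator matches bond 0)
#5 →J2  (C1 integral (e out))
#2 →J3  (J2 needs exactly one f-in)
#6 →I2  (common-e at J3 fixed by 2)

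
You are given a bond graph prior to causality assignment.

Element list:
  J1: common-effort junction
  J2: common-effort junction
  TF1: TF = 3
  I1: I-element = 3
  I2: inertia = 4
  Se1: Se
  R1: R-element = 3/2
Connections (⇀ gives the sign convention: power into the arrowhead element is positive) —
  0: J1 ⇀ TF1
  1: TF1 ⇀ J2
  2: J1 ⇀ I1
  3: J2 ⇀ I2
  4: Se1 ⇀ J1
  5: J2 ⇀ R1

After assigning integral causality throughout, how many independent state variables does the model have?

2  (I1, I2 all integral)

β4 →J1  (Se1 (Se) sets effort on bond)
β0 →TF1  (J1: bond 4 brought effort, rest push out)
β2 →I1  (common-e at J1 fixed by 4)
β1 →J2  (TF1: transformer flips bond 0)
β3 →I2  (J2 effort already set via bond 1)
β5 →R1  (common-e at J2 fixed by 1)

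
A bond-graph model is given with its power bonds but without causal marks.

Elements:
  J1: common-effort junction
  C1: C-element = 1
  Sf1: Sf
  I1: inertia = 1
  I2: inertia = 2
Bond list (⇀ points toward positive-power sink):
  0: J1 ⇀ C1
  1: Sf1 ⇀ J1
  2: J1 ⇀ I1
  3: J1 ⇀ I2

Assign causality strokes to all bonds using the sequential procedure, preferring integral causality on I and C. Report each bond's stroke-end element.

b1 stroke→Sf1  (source Sf1 imposes f)
b0 stroke→J1  (C1: C, integral causality)
b2 stroke→I1  (J1 effort already set via bond 0)
b3 stroke→I2  (common-e at J1 fixed by 0)

bond 0 stroke→J1
bond 1 stroke→Sf1
bond 2 stroke→I1
bond 3 stroke→I2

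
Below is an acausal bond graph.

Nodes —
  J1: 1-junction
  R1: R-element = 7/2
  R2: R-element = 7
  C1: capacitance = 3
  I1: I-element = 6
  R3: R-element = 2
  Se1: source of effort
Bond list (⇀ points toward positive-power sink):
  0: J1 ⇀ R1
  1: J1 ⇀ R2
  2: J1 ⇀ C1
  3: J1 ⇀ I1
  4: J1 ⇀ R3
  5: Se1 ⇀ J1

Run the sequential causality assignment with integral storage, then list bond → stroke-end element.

b5 |J1  (Se1: effort source, stroke at far end)
b2 |J1  (C1: C, integral causality)
b3 |I1  (prefer integral on I1)
b0 |J1  (common-f at J1 fixed by 3)
b1 |J1  (common-f at J1 fixed by 3)
b4 |J1  (1-jn J1 has f-setter on 3)

bond 0 |J1
bond 1 |J1
bond 2 |J1
bond 3 |I1
bond 4 |J1
bond 5 |J1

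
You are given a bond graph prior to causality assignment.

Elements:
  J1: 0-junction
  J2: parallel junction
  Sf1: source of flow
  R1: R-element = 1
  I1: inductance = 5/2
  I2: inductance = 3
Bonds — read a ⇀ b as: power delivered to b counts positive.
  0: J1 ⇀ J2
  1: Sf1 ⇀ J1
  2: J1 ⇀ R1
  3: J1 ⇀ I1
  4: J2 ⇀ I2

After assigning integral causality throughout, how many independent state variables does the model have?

2  (I1, I2 all integral)

#1 →Sf1  (Sf1: flow source, stroke at near end)
#3 →I1  (I1 integral (f out))
#4 →I2  (I2: I, integral causality)
#0 →J2  (J2 needs exactly one e-in)
#2 →J1  (J1 needs exactly one e-in)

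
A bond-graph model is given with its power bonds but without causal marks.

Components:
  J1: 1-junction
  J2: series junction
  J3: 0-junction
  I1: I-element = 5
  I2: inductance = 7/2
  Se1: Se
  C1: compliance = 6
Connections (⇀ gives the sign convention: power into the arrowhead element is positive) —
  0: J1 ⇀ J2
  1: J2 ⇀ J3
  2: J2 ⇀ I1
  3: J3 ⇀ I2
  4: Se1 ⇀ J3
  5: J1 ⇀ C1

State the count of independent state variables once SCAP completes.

β4 stroke at J3  (Se1 fixes effort; stroke away)
β1 stroke at J2  (J3: bond 4 brought effort, rest push out)
β3 stroke at I2  (J3: bond 4 brought effort, rest push out)
β2 stroke at I1  (I1: I, integral causality)
β0 stroke at J2  (J2: bond 2 brought flow, rest push out)
β5 stroke at J1  (J1 flow already set via bond 0)

3  (C1, I1, I2 all integral)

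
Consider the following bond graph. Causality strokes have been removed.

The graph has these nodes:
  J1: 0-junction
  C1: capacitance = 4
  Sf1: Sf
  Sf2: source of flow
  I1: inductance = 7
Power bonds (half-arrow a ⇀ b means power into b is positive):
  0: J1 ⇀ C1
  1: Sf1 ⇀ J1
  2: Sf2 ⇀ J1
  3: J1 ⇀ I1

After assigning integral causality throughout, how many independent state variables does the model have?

β1 |Sf1  (source Sf1 imposes f)
β2 |Sf2  (Sf2 fixes flow; stroke at Sf2)
β0 |J1  (prefer integral on C1)
β3 |I1  (J1 effort already set via bond 0)

2  (C1, I1 all integral)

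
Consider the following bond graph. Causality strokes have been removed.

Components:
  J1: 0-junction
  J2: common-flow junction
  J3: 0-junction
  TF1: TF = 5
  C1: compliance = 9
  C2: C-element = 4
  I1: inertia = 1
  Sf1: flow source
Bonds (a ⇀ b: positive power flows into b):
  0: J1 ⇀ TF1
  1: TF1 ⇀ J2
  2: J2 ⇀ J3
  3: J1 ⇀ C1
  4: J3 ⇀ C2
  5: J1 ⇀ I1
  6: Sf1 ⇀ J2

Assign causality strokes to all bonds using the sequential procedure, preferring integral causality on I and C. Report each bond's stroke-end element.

bond 6 stroke at Sf1  (Sf1 fixes flow; stroke at Sf1)
bond 1 stroke at J2  (common-f at J2 fixed by 6)
bond 2 stroke at J2  (1-jn J2 has f-setter on 6)
bond 4 stroke at J3  (closing 0-jn rule on J3)
bond 0 stroke at TF1  (TF1 one-in-one-out from 1)
bond 3 stroke at J1  (prefer integral on C1)
bond 5 stroke at I1  (J1: bond 3 brought effort, rest push out)

#0 stroke→TF1
#1 stroke→J2
#2 stroke→J2
#3 stroke→J1
#4 stroke→J3
#5 stroke→I1
#6 stroke→Sf1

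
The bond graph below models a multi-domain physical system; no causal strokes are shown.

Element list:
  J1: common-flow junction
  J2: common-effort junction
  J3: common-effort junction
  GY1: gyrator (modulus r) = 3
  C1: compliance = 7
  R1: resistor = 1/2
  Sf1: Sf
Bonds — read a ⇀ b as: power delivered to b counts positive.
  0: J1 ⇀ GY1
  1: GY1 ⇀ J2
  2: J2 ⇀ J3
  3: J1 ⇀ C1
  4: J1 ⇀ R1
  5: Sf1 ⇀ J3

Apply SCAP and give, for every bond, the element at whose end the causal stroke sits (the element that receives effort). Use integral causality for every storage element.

β5 →Sf1  (Sf1 fixes flow; stroke at Sf1)
β2 →J3  (J3 needs exactly one e-in)
β1 →J2  (J2 needs exactly one e-in)
β0 →J1  (GY1: gyrator matches bond 1)
β3 →J1  (C1: C, integral causality)
β4 →R1  (J1 needs exactly one f-in)

β0 stroke→J1
β1 stroke→J2
β2 stroke→J3
β3 stroke→J1
β4 stroke→R1
β5 stroke→Sf1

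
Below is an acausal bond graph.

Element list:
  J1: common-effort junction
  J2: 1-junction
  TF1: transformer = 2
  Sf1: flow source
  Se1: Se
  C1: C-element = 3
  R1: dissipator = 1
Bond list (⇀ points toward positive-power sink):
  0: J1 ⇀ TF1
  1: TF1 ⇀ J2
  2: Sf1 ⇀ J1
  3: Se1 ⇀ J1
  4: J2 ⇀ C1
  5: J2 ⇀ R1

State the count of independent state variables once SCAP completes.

1  (C1 all integral)

b2 stroke→Sf1  (Sf1 (Sf) sets flow on bond)
b3 stroke→J1  (source Se1 imposes e)
b0 stroke→TF1  (J1: bond 3 brought effort, rest push out)
b1 stroke→J2  (through TF1, causality passes straight; one stroke at TF1)
b4 stroke→J2  (C1 integral (e out))
b5 stroke→R1  (J2: last free bond brings flow in)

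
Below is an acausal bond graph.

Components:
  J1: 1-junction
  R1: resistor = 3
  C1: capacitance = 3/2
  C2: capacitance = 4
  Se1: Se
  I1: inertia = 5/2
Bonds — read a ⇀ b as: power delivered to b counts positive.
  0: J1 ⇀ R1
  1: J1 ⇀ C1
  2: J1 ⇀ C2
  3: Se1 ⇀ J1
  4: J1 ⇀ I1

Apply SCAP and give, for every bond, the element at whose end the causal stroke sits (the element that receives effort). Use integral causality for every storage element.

#3 stroke at J1  (Se1 (Se) sets effort on bond)
#1 stroke at J1  (C1: C, integral causality)
#2 stroke at J1  (C2 integral (e out))
#4 stroke at I1  (I1 integral (f out))
#0 stroke at J1  (J1 flow already set via bond 4)

b0 stroke at J1
b1 stroke at J1
b2 stroke at J1
b3 stroke at J1
b4 stroke at I1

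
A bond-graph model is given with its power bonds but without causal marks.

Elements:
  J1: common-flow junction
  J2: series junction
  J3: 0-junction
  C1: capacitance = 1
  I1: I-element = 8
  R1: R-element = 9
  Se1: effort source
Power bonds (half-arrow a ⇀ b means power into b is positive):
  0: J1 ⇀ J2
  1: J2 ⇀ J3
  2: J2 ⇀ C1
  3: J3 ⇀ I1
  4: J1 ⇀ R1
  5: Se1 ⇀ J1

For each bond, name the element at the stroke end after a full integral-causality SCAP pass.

bond 0 stroke→J2
bond 1 stroke→J3
bond 2 stroke→J2
bond 3 stroke→I1
bond 4 stroke→J1
bond 5 stroke→J1

#5 stroke→J1  (Se1 fixes effort; stroke away)
#2 stroke→J2  (C1 integral (e out))
#3 stroke→I1  (I1: I, integral causality)
#1 stroke→J3  (J3: last free bond brings effort in)
#0 stroke→J2  (J2 flow already set via bond 1)
#4 stroke→J1  (J1: bond 0 brought flow, rest push out)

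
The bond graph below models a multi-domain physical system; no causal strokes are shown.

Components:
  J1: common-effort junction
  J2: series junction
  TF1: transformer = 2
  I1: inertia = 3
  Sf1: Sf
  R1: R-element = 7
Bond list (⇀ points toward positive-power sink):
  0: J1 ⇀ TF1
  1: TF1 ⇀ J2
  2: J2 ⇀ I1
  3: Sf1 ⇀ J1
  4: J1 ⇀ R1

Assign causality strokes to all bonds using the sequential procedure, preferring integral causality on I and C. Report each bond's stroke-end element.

#0 →TF1
#1 →J2
#2 →I1
#3 →Sf1
#4 →J1

β3 →Sf1  (Sf1 fixes flow; stroke at Sf1)
β2 →I1  (I1 integral (f out))
β1 →J2  (J2: bond 2 brought flow, rest push out)
β0 →TF1  (TF TF1: opposite of bond 1)
β4 →J1  (J1 needs exactly one e-in)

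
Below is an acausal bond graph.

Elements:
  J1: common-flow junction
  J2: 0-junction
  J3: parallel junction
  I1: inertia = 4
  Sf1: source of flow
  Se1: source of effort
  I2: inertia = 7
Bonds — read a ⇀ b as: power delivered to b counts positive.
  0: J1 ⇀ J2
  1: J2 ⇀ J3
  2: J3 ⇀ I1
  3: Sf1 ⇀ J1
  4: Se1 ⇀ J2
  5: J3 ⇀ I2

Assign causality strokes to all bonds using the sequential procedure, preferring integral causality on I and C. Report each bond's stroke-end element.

b3 |Sf1  (Sf1 (Sf) sets flow on bond)
b4 |J2  (Se1: effort source, stroke at far end)
b0 |J1  (common-f at J1 fixed by 3)
b1 |J3  (common-e at J2 fixed by 4)
b2 |I1  (J3 effort already set via bond 1)
b5 |I2  (J3 effort already set via bond 1)

b0 |J1
b1 |J3
b2 |I1
b3 |Sf1
b4 |J2
b5 |I2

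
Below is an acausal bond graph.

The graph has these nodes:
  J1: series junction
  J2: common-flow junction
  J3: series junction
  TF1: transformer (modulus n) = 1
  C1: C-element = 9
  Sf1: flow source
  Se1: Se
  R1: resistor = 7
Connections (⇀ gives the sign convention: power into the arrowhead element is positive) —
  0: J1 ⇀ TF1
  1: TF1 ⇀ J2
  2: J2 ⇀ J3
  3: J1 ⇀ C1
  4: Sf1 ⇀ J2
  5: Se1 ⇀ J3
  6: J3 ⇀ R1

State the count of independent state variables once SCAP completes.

1  (C1 all integral)

#4 stroke at Sf1  (Sf1 fixes flow; stroke at Sf1)
#5 stroke at J3  (Se1 fixes effort; stroke away)
#1 stroke at J2  (common-f at J2 fixed by 4)
#2 stroke at J2  (1-jn J2 has f-setter on 4)
#6 stroke at J3  (common-f at J3 fixed by 2)
#0 stroke at TF1  (TF TF1: opposite of bond 1)
#3 stroke at J1  (J1: bond 0 brought flow, rest push out)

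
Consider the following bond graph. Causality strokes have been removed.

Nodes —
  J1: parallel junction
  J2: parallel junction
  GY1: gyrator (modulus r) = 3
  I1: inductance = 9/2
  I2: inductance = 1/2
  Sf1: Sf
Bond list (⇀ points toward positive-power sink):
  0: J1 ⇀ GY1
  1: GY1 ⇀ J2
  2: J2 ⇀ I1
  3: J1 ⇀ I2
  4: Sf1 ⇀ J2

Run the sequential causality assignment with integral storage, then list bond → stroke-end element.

β4 stroke→Sf1  (Sf1 (Sf) sets flow on bond)
β2 stroke→I1  (I1: I, integral causality)
β1 stroke→J2  (closing 0-jn rule on J2)
β0 stroke→J1  (GY GY1: same side as bond 1)
β3 stroke→I2  (0-jn J1 has e-setter on 0)

β0 stroke→J1
β1 stroke→J2
β2 stroke→I1
β3 stroke→I2
β4 stroke→Sf1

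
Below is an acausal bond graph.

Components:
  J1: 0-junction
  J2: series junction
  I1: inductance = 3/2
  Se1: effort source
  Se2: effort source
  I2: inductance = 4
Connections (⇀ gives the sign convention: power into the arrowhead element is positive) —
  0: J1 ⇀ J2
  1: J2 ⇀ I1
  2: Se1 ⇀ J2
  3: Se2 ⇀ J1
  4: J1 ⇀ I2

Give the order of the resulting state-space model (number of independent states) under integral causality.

β2 stroke→J2  (Se1 fixes effort; stroke away)
β3 stroke→J1  (Se2 (Se) sets effort on bond)
β0 stroke→J2  (0-jn J1 has e-setter on 3)
β4 stroke→I2  (J1: bond 3 brought effort, rest push out)
β1 stroke→I1  (J2: last free bond brings flow in)

2  (I1, I2 all integral)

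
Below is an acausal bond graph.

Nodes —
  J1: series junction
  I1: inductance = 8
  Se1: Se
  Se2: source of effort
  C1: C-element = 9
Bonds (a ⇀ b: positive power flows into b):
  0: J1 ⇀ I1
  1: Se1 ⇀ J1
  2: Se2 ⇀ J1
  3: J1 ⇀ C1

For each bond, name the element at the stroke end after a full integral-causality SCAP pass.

bond 0 →I1
bond 1 →J1
bond 2 →J1
bond 3 →J1

#1 stroke at J1  (Se1 (Se) sets effort on bond)
#2 stroke at J1  (Se2 fixes effort; stroke away)
#0 stroke at I1  (prefer integral on I1)
#3 stroke at J1  (common-f at J1 fixed by 0)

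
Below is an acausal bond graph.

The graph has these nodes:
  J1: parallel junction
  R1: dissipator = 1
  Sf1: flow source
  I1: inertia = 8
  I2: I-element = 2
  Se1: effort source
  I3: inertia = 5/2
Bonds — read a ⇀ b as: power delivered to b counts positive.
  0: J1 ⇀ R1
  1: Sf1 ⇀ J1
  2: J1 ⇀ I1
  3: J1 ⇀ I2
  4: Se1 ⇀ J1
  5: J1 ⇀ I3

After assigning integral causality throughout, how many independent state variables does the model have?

b1 stroke at Sf1  (source Sf1 imposes f)
b4 stroke at J1  (Se1 (Se) sets effort on bond)
b0 stroke at R1  (J1: bond 4 brought effort, rest push out)
b2 stroke at I1  (J1: bond 4 brought effort, rest push out)
b3 stroke at I2  (J1: bond 4 brought effort, rest push out)
b5 stroke at I3  (J1: bond 4 brought effort, rest push out)

3  (I1, I2, I3 all integral)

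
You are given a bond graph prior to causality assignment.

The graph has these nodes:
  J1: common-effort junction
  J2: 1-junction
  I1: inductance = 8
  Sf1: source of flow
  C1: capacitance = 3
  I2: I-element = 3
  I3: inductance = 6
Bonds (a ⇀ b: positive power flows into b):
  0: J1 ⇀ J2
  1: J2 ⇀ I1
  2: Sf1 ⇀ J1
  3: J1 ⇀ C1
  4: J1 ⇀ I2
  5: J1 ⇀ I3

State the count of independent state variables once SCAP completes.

bond 2 stroke at Sf1  (Sf1 (Sf) sets flow on bond)
bond 1 stroke at I1  (I1: I, integral causality)
bond 0 stroke at J2  (J2: bond 1 brought flow, rest push out)
bond 3 stroke at J1  (C1 outputs effort q/C1)
bond 4 stroke at I2  (0-jn J1 has e-setter on 3)
bond 5 stroke at I3  (J1: bond 3 brought effort, rest push out)

4  (C1, I1, I2, I3 all integral)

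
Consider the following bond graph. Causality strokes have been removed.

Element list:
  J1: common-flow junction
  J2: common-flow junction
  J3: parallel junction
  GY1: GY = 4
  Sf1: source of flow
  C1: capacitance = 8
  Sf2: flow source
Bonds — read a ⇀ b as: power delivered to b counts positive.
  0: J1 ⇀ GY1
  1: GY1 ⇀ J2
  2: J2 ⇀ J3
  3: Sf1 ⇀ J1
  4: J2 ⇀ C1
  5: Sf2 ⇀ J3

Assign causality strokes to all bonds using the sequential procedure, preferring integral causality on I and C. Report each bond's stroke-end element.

β3 stroke at Sf1  (Sf1: flow source, stroke at near end)
β5 stroke at Sf2  (Sf2 (Sf) sets flow on bond)
β0 stroke at J1  (1-jn J1 has f-setter on 3)
β2 stroke at J3  (only one effort-in slot at J3)
β1 stroke at J2  (GY GY1: same side as bond 0)
β4 stroke at J2  (common-f at J2 fixed by 2)

bond 0 |J1
bond 1 |J2
bond 2 |J3
bond 3 |Sf1
bond 4 |J2
bond 5 |Sf2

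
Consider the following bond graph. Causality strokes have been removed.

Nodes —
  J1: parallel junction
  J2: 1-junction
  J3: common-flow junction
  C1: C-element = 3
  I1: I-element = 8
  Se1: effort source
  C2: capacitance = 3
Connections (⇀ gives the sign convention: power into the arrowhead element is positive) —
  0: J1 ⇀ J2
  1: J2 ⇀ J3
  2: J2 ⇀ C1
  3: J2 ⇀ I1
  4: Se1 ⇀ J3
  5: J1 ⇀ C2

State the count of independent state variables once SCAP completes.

β4 stroke→J3  (Se1: effort source, stroke at far end)
β1 stroke→J2  (J3 needs exactly one f-in)
β2 stroke→J2  (C1: C, integral causality)
β3 stroke→I1  (I1: I, integral causality)
β0 stroke→J2  (J2: bond 3 brought flow, rest push out)
β5 stroke→J1  (J1 needs exactly one e-in)

3  (C1, C2, I1 all integral)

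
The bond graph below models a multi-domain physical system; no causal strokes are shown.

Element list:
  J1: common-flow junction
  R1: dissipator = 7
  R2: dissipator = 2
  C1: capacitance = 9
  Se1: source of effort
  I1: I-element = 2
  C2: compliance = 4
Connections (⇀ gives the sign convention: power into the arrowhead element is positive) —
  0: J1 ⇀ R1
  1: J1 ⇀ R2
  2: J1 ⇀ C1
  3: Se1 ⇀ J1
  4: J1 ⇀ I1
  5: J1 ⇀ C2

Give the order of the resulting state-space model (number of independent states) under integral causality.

3  (C1, C2, I1 all integral)

b3 stroke→J1  (source Se1 imposes e)
b2 stroke→J1  (C1 integral (e out))
b4 stroke→I1  (I1 outputs flow p/I1)
b0 stroke→J1  (common-f at J1 fixed by 4)
b1 stroke→J1  (J1: bond 4 brought flow, rest push out)
b5 stroke→J1  (common-f at J1 fixed by 4)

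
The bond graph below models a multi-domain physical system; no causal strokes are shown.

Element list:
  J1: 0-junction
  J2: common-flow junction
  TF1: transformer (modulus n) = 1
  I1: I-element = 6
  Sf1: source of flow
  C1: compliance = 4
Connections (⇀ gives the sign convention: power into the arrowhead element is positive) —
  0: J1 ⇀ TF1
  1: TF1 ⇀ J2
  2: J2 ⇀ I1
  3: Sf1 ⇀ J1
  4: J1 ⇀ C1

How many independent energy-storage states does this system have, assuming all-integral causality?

bond 3 |Sf1  (Sf1 fixes flow; stroke at Sf1)
bond 2 |I1  (I1: I, integral causality)
bond 1 |J2  (common-f at J2 fixed by 2)
bond 0 |TF1  (TF1 one-in-one-out from 1)
bond 4 |J1  (J1: last free bond brings effort in)

2  (C1, I1 all integral)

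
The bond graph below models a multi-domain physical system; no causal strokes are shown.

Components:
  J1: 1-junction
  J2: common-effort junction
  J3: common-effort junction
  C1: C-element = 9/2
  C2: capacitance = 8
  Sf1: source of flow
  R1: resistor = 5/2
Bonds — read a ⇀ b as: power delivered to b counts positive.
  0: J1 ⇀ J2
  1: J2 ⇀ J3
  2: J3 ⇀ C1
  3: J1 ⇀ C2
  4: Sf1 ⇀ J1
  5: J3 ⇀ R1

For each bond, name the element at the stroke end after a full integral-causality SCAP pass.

bond 4 |Sf1  (Sf1 (Sf) sets flow on bond)
bond 0 |J1  (J1: bond 4 brought flow, rest push out)
bond 3 |J1  (J1 flow already set via bond 4)
bond 1 |J2  (J2 needs exactly one e-in)
bond 2 |J3  (C1 outputs effort q/C1)
bond 5 |R1  (0-jn J3 has e-setter on 2)

b0 stroke→J1
b1 stroke→J2
b2 stroke→J3
b3 stroke→J1
b4 stroke→Sf1
b5 stroke→R1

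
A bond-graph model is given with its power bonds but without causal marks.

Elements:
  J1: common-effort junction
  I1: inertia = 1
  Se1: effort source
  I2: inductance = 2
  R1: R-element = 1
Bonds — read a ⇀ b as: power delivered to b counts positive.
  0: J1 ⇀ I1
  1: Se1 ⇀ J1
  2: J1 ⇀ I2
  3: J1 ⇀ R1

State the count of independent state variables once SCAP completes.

2  (I1, I2 all integral)

bond 1 stroke→J1  (source Se1 imposes e)
bond 0 stroke→I1  (J1: bond 1 brought effort, rest push out)
bond 2 stroke→I2  (0-jn J1 has e-setter on 1)
bond 3 stroke→R1  (J1 effort already set via bond 1)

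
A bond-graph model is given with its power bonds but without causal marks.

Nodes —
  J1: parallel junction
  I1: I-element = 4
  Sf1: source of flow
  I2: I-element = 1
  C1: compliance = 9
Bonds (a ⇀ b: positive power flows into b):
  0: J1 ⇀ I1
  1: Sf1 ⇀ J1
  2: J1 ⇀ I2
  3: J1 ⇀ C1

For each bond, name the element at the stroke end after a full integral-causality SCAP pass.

bond 0 →I1
bond 1 →Sf1
bond 2 →I2
bond 3 →J1

b1 stroke→Sf1  (Sf1 (Sf) sets flow on bond)
b0 stroke→I1  (I1 integral (f out))
b2 stroke→I2  (I2 outputs flow p/I2)
b3 stroke→J1  (closing 0-jn rule on J1)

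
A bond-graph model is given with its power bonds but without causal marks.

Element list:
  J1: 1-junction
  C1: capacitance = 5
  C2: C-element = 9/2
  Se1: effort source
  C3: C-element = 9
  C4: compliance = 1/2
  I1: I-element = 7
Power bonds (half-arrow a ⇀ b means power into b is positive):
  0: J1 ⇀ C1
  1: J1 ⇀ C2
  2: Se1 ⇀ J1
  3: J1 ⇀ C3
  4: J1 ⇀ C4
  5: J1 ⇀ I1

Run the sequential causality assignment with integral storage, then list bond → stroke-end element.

b2 →J1  (Se1 fixes effort; stroke away)
b0 →J1  (C1 integral (e out))
b1 →J1  (C2: C, integral causality)
b3 →J1  (C3 integral (e out))
b4 →J1  (C4 integral (e out))
b5 →I1  (J1 needs exactly one f-in)

bond 0 →J1
bond 1 →J1
bond 2 →J1
bond 3 →J1
bond 4 →J1
bond 5 →I1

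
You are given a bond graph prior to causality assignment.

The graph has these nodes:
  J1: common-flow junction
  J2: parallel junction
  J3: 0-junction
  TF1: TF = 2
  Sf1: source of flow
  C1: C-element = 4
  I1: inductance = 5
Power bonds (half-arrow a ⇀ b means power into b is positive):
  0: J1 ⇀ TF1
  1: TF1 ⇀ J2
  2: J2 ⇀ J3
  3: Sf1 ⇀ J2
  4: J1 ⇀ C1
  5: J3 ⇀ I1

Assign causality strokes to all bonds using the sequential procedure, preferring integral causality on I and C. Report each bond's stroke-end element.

#3 stroke at Sf1  (Sf1 (Sf) sets flow on bond)
#4 stroke at J1  (prefer integral on C1)
#0 stroke at TF1  (only one flow-in slot at J1)
#1 stroke at J2  (TF TF1: opposite of bond 0)
#2 stroke at J3  (0-jn J2 has e-setter on 1)
#5 stroke at I1  (J3 effort already set via bond 2)

bond 0 stroke at TF1
bond 1 stroke at J2
bond 2 stroke at J3
bond 3 stroke at Sf1
bond 4 stroke at J1
bond 5 stroke at I1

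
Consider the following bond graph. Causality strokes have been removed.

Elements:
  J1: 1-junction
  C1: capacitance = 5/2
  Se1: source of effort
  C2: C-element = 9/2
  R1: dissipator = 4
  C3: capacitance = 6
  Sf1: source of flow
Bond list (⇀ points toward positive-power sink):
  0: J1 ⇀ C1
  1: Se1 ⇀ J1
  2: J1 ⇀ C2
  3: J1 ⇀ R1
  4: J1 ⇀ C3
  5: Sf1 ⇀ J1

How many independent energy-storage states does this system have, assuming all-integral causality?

3  (C1, C2, C3 all integral)

#1 |J1  (Se1 fixes effort; stroke away)
#5 |Sf1  (Sf1 (Sf) sets flow on bond)
#0 |J1  (common-f at J1 fixed by 5)
#2 |J1  (1-jn J1 has f-setter on 5)
#3 |J1  (common-f at J1 fixed by 5)
#4 |J1  (J1 flow already set via bond 5)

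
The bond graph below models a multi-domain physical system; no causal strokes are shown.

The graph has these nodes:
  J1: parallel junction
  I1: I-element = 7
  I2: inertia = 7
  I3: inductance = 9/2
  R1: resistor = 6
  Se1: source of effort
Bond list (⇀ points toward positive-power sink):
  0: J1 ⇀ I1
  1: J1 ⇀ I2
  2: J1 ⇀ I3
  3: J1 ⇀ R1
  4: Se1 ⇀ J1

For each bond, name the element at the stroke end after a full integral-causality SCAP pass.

β4 stroke at J1  (Se1 fixes effort; stroke away)
β0 stroke at I1  (J1: bond 4 brought effort, rest push out)
β1 stroke at I2  (0-jn J1 has e-setter on 4)
β2 stroke at I3  (common-e at J1 fixed by 4)
β3 stroke at R1  (common-e at J1 fixed by 4)

#0 →I1
#1 →I2
#2 →I3
#3 →R1
#4 →J1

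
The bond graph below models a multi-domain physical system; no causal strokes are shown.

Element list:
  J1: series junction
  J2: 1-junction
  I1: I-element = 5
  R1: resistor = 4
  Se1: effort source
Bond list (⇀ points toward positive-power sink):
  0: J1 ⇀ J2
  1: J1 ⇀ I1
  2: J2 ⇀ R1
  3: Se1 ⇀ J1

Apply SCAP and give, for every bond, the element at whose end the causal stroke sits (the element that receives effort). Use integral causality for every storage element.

β3 stroke at J1  (source Se1 imposes e)
β1 stroke at I1  (I1 integral (f out))
β0 stroke at J1  (1-jn J1 has f-setter on 1)
β2 stroke at J2  (J2: bond 0 brought flow, rest push out)

bond 0 stroke→J1
bond 1 stroke→I1
bond 2 stroke→J2
bond 3 stroke→J1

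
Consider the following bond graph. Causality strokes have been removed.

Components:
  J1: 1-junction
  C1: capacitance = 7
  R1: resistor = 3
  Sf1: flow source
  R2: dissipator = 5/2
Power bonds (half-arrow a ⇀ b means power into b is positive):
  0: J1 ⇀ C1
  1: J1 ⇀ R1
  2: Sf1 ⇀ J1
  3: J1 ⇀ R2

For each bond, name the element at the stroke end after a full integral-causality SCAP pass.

#0 →J1
#1 →J1
#2 →Sf1
#3 →J1

#2 stroke at Sf1  (Sf1: flow source, stroke at near end)
#0 stroke at J1  (1-jn J1 has f-setter on 2)
#1 stroke at J1  (1-jn J1 has f-setter on 2)
#3 stroke at J1  (J1 flow already set via bond 2)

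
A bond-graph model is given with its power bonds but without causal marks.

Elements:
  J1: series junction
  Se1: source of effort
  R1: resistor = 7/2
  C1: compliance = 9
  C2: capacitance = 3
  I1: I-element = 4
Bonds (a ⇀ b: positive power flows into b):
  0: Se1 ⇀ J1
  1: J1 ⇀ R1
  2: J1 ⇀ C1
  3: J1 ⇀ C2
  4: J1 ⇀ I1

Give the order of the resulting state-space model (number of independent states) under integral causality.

3  (C1, C2, I1 all integral)

bond 0 |J1  (Se1 (Se) sets effort on bond)
bond 2 |J1  (C1: C, integral causality)
bond 3 |J1  (C2 outputs effort q/C2)
bond 4 |I1  (I1: I, integral causality)
bond 1 |J1  (J1 flow already set via bond 4)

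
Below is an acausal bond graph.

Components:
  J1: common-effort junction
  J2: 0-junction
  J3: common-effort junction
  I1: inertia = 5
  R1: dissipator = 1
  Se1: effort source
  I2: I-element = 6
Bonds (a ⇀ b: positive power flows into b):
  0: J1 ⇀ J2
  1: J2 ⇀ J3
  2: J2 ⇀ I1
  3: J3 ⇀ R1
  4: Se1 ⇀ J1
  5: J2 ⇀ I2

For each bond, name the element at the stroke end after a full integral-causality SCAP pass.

b4 →J1  (Se1: effort source, stroke at far end)
b0 →J2  (0-jn J1 has e-setter on 4)
b1 →J3  (0-jn J2 has e-setter on 0)
b2 →I1  (0-jn J2 has e-setter on 0)
b5 →I2  (0-jn J2 has e-setter on 0)
b3 →R1  (J3 effort already set via bond 1)

β0 →J2
β1 →J3
β2 →I1
β3 →R1
β4 →J1
β5 →I2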